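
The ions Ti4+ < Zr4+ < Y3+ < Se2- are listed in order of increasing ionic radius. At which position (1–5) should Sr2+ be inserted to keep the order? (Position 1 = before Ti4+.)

4

Tabulating Z and e⁻: Ti4+ (Z=22, 18 e⁻), Zr4+ (Z=40, 36 e⁻), Y3+ (Z=39, 36 e⁻), Sr2+ (Z=38, 36 e⁻), Se2- (Z=34, 36 e⁻). Ti4+ < Zr4+ (same group, 1 shell fewer); Zr4+ < Y3+ (both 36 e⁻, Z=40>39); Y3+ < Sr2+ (both 36 e⁻, Z=39>38); Sr2+ < Se2- (isoelectronic, higher Z=38 is smaller).
Merged order: Ti4+ < Zr4+ < Y3+ < Sr2+ < Se2- — Sr2+ is number 4.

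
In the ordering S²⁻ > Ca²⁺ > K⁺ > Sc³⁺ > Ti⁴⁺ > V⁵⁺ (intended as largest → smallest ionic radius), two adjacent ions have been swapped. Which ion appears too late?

Scanning neighbour by neighbour, only Ca²⁺/K⁺ violates a trend: Ca²⁺ and K⁺ share 18 electrons; the higher nuclear charge on Ca (Z=20) contracts it more, so Ca²⁺ < K⁺. That makes K⁺ the one sitting a position late relative to where it belongs.

K⁺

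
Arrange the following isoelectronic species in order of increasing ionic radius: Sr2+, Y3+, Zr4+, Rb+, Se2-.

Zr4+ < Y3+ < Sr2+ < Rb+ < Se2-

All of these have 36 electrons (isoelectronic). With the same electron cloud, the ion with the most protons pulls it in tightest. Nuclear charges: Zr4+ (Z=40), Y3+ (Z=39), Sr2+ (Z=38), Rb+ (Z=37), Se2- (Z=34). Highest Z is smallest.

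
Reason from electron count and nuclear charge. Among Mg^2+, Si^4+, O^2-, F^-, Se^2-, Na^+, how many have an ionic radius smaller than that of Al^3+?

Si^4+ (Z=14, 10 e⁻), Al^3+ (Z=13, 10 e⁻), Mg^2+ (Z=12, 10 e⁻), Na^+ (Z=11, 10 e⁻), F^- (Z=9, 10 e⁻), O^2- (Z=8, 10 e⁻), Se^2- (Z=34, 36 e⁻). Si^4+ < Al^3+ (isoelectronic, higher Z=14 is smaller); Al^3+ < Mg^2+ (both 10 e⁻, Z=13>12); Mg^2+ < Na^+ (both 10 e⁻, Z=12>11); Na^+ < F^- (isoelectronic, higher Z=11 is smaller); F^- < O^2- (both 10 e⁻, Z=9>8); O^2- < Se^2- (same group, period 2 vs 4).
Relative to Al^3+, the ions that are smaller are Si^4+. So 1 is smaller.

1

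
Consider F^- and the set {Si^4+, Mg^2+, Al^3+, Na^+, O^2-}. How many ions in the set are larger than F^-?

1

Each ion has 10 electrons. The ranking follows nuclear charge in reverse — greater Z gives a smaller radius. Si^4+ (Z=14), Al^3+ (Z=13), Mg^2+ (Z=12), Na^+ (Z=11), F^- (Z=9), O^2- (Z=8).
Placing each against F^-: smaller — Si^4+, Al^3+, Mg^2+, Na^+; larger — O^2-. Count: 1.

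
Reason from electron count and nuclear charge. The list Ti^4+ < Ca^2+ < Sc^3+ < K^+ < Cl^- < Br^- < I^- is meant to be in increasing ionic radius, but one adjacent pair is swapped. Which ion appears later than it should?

Sc^3+

Check each adjacent pair. Ca^2+ and Sc^3+ are reversed: Sc^3+ and Ca^2+ share 18 electrons; the higher nuclear charge on Sc (Z=21) contracts it more, so Sc^3+ < Ca^2+. No other neighbouring pair contradicts the periodic trends, so Sc^3+ is the ion listed too late.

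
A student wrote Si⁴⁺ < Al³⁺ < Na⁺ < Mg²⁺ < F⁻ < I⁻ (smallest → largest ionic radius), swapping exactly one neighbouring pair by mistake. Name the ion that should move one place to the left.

The pair Na⁺, Mg²⁺ is the wrong way round — Mg²⁺ and Na⁺ share 10 electrons; the higher nuclear charge on Mg (Z=12) contracts it more, so Mg²⁺ < Na⁺. All other adjacent pairs agree with periodic trends, so Mg²⁺ is the misplaced ion.

Mg²⁺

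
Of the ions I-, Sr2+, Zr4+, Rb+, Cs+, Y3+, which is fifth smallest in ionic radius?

Zr4+ (Z=40, 36 e⁻), Y3+ (Z=39, 36 e⁻), Sr2+ (Z=38, 36 e⁻), Rb+ (Z=37, 36 e⁻), Cs+ (Z=55, 54 e⁻), I- (Z=53, 54 e⁻). Zr4+ < Y3+ (both 36 e⁻, Z=40>39); Y3+ < Sr2+ (both 36 e⁻, Z=39>38); Sr2+ < Rb+ (isoelectronic, higher Z=38 is smaller); Rb+ < Cs+ (same group, 1 shell fewer); Cs+ < I- (both 54 e⁻, Z=55>53).
So the order is Zr4+ < Y3+ < Sr2+ < Rb+ < Cs+ < I-; the 5th-smallest ion is Cs+.

Cs+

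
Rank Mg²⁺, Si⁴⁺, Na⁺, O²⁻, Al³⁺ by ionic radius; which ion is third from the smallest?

Isoelectronic series (10 e⁻ each). Size is set by nuclear charge: more protons means a smaller ion. Si⁴⁺ (Z=14), Al³⁺ (Z=13), Mg²⁺ (Z=12), Na⁺ (Z=11), O²⁻ (Z=8).
That gives Si⁴⁺ < Al³⁺ < Mg²⁺ < Na⁺ < O²⁻. From the smallest end, number 3 is Mg²⁺.

Mg²⁺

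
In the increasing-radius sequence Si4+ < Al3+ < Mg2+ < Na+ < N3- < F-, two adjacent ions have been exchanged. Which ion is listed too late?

Compare adjacent ions: F- and N3- share 10 electrons; the higher nuclear charge on F (Z=9) contracts it more, so F- < N3- — yet in this increasing list N3- sits before F-. Nothing else is reversed, so F- should move one place to the left.

F-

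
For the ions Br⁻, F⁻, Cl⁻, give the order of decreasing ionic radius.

Br⁻ > Cl⁻ > F⁻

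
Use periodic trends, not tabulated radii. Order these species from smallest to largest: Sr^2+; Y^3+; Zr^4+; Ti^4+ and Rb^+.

First list Z and electron count for each: Ti^4+ (Z=22, 18 e⁻), Zr^4+ (Z=40, 36 e⁻), Y^3+ (Z=39, 36 e⁻), Sr^2+ (Z=38, 36 e⁻), Rb^+ (Z=37, 36 e⁻). Ti^4+ < Zr^4+ (same group, period 4 vs 5); Zr^4+ < Y^3+ (both 36 e⁻, Z=40>39); Y^3+ < Sr^2+ (isoelectronic, higher Z=39 is smaller); Sr^2+ < Rb^+ (both 36 e⁻, Z=38>37).

Ti^4+ < Zr^4+ < Y^3+ < Sr^2+ < Rb^+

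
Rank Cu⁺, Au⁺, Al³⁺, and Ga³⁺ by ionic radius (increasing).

Al³⁺ (Z=13, 10 e⁻), Ga³⁺ (Z=31, 28 e⁻), Cu⁺ (Z=29, 28 e⁻), Au⁺ (Z=79, 78 e⁻). Al³⁺ < Ga³⁺ (same group, period 3 vs 4); Ga³⁺ < Cu⁺ (isoelectronic, higher Z=31 is smaller); Cu⁺ < Au⁺ (same group, 2 shells fewer).

Al³⁺ < Ga³⁺ < Cu⁺ < Au⁺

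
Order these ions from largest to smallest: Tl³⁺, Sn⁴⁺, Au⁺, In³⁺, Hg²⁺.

Au⁺ > Hg²⁺ > Tl³⁺ > In³⁺ > Sn⁴⁺

Work out protons and electrons: Sn⁴⁺: 46 e⁻, Z=50, In³⁺: 46 e⁻, Z=49, Tl³⁺: 78 e⁻, Z=81, Hg²⁺: 78 e⁻, Z=80, Au⁺: 78 e⁻, Z=79. Sn⁴⁺ < In³⁺ (both 46 e⁻, Z=50>49); In³⁺ < Tl³⁺ (same group, period 5 vs 6); Tl³⁺ < Hg²⁺ (both 78 e⁻, Z=81>80); Hg²⁺ < Au⁺ (isoelectronic, higher Z=80 is smaller).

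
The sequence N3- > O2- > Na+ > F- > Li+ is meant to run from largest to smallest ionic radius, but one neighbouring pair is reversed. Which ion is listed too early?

Na+

The pair Na+, F- is the wrong way round — both have 10 electrons but Z(Na)=11 > Z(F)=9, so Na+ should be the smaller of the two. All other adjacent pairs agree with periodic trends, so Na+ is the misplaced ion.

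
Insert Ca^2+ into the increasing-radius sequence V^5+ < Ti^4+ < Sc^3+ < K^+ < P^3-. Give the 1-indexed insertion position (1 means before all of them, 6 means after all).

4

All of these have 18 electrons (isoelectronic). With the same electron cloud, the ion with the most protons pulls it in tightest. Nuclear charges: V^5+ (Z=23), Ti^4+ (Z=22), Sc^3+ (Z=21), Ca^2+ (Z=20), K^+ (Z=19), P^3- (Z=15). Highest Z is smallest.
Merged order: V^5+ < Ti^4+ < Sc^3+ < Ca^2+ < K^+ < P^3- — Ca^2+ is number 4.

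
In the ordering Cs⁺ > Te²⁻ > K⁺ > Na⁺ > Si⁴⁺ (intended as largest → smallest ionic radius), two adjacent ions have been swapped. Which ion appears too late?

Compare adjacent ions: both have 54 electrons but Z(Cs)=55 > Z(Te)=52, so Cs⁺ should be the smaller of the two — yet in this decreasing list Cs⁺ sits before Te²⁻. Nothing else is reversed, so Te²⁻ should move one place to the left.

Te²⁻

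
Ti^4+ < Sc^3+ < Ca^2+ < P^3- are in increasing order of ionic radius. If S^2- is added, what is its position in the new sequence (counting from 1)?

Isoelectronic series (18 e⁻ each). Size is set by nuclear charge: more protons means a smaller ion. Ti^4+ (Z=22), Sc^3+ (Z=21), Ca^2+ (Z=20), S^2- (Z=16), P^3- (Z=15).
With S^2- included the full order is Ti^4+ < Sc^3+ < Ca^2+ < S^2- < P^3-, so it takes position 4.

4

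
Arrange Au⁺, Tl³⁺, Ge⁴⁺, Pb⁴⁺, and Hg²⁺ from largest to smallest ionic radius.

Au⁺ > Hg²⁺ > Tl³⁺ > Pb⁴⁺ > Ge⁴⁺

Electron counts and nuclear charges: Ge⁴⁺ (Z=32, 28 e⁻), Pb⁴⁺ (Z=82, 78 e⁻), Tl³⁺ (Z=81, 78 e⁻), Hg²⁺ (Z=80, 78 e⁻), Au⁺ (Z=79, 78 e⁻). Ge⁴⁺ < Pb⁴⁺ (same group, 2 shells fewer); Pb⁴⁺ < Tl³⁺ (both 78 e⁻, Z=82>81); Tl³⁺ < Hg²⁺ (isoelectronic, higher Z=81 is smaller); Hg²⁺ < Au⁺ (isoelectronic, higher Z=80 is smaller).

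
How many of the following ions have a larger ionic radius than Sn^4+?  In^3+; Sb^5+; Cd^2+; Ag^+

All of these have 46 electrons (isoelectronic). With the same electron cloud, the ion with the most protons pulls it in tightest. Nuclear charges: Sb^5+ (Z=51), Sn^4+ (Z=50), In^3+ (Z=49), Cd^2+ (Z=48), Ag^+ (Z=47). Highest Z is smallest.
Ordering all of them (including Sn^4+) by radius gives Sb^5+ < Sn^4+ < In^3+ < Cd^2+ < Ag^+. That's 3.

3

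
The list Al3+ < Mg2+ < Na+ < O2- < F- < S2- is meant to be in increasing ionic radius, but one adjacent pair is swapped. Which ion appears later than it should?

F-

Check each adjacent pair. O2- and F- are reversed: both have 10 electrons but Z(F)=9 > Z(O)=8, so F- should be the smaller of the two. No other neighbouring pair contradicts the periodic trends, so F- is the ion listed too late.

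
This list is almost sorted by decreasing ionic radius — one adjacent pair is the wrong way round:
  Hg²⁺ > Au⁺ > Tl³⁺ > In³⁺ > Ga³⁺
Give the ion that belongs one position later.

Compare adjacent ions: both have 78 electrons but Z(Hg)=80 > Z(Au)=79, so Hg²⁺ should be the smaller of the two — yet in this decreasing list Hg²⁺ sits before Au⁺. Nothing else is reversed, so Hg²⁺ should move one place to the right.

Hg²⁺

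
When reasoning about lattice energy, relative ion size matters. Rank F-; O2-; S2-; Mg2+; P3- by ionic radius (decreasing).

P3- > S2- > O2- > F- > Mg2+

Tabulating Z and e⁻: Mg2+ (Z=12, 10 e⁻), F- (Z=9, 10 e⁻), O2- (Z=8, 10 e⁻), S2- (Z=16, 18 e⁻), P3- (Z=15, 18 e⁻). Mg2+ < F- (both 10 e⁻, Z=12>9); F- < O2- (isoelectronic, higher Z=9 is smaller); O2- < S2- (same group, period 2 vs 3); S2- < P3- (both 18 e⁻, Z=16>15).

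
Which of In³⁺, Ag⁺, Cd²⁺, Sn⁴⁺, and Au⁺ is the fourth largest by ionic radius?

Sn⁴⁺ (Z=50, 46 e⁻), In³⁺ (Z=49, 46 e⁻), Cd²⁺ (Z=48, 46 e⁻), Ag⁺ (Z=47, 46 e⁻), Au⁺ (Z=79, 78 e⁻). Sn⁴⁺ < In³⁺ (both 46 e⁻, Z=50>49); In³⁺ < Cd²⁺ (isoelectronic, higher Z=49 is smaller); Cd²⁺ < Ag⁺ (isoelectronic, higher Z=48 is smaller); Ag⁺ < Au⁺ (same group, period 5 vs 6).
Full ascending order: Sn⁴⁺ < In³⁺ < Cd²⁺ < Ag⁺ < Au⁺. Counting from the largest, position 4 is In³⁺.

In³⁺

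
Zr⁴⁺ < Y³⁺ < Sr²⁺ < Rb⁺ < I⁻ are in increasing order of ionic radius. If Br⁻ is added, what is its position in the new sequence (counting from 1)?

Tabulating Z and e⁻: Zr⁴⁺ (Z=40, 36 e⁻), Y³⁺ (Z=39, 36 e⁻), Sr²⁺ (Z=38, 36 e⁻), Rb⁺ (Z=37, 36 e⁻), Br⁻ (Z=35, 36 e⁻), I⁻ (Z=53, 54 e⁻). Zr⁴⁺ < Y³⁺ (both 36 e⁻, Z=40>39); Y³⁺ < Sr²⁺ (isoelectronic, higher Z=39 is smaller); Sr²⁺ < Rb⁺ (both 36 e⁻, Z=38>37); Rb⁺ < Br⁻ (isoelectronic, higher Z=37 is smaller); Br⁻ < I⁻ (same group, 1 shell fewer).
Merged order: Zr⁴⁺ < Y³⁺ < Sr²⁺ < Rb⁺ < Br⁻ < I⁻ — Br⁻ is number 5.

5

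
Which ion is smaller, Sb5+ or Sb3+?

Same element, different charge: the more highly charged cation has fewer electrons and a greater effective nuclear charge per electron, making Sb5+ the smallest.

Sb5+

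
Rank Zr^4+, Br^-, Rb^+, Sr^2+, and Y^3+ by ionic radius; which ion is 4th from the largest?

All of these have 36 electrons (isoelectronic). With the same electron cloud, the ion with the most protons pulls it in tightest. Nuclear charges: Zr^4+ (Z=40), Y^3+ (Z=39), Sr^2+ (Z=38), Rb^+ (Z=37), Br^- (Z=35). Highest Z is smallest.
Full ascending order: Zr^4+ < Y^3+ < Sr^2+ < Rb^+ < Br^-. Counting from the largest, position 4 is Y^3+.

Y^3+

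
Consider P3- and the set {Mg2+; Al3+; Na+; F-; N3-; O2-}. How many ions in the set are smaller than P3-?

Al3+ has 10 e⁻ (Z=13), Mg2+ has 10 e⁻ (Z=12), Na+ has 10 e⁻ (Z=11), F- has 10 e⁻ (Z=9), O2- has 10 e⁻ (Z=8), N3- has 10 e⁻ (Z=7), P3- has 18 e⁻ (Z=15). Al3+ < Mg2+ (both 10 e⁻, Z=13>12); Mg2+ < Na+ (both 10 e⁻, Z=12>11); Na+ < F- (isoelectronic, higher Z=11 is smaller); F- < O2- (isoelectronic, higher Z=9 is smaller); O2- < N3- (both 10 e⁻, Z=8>7); N3- < P3- (same group, 1 shell fewer).
Relative to P3-, the ions that are smaller are Al3+, Mg2+, Na+, F-, O2-, N3-. That's 6.

6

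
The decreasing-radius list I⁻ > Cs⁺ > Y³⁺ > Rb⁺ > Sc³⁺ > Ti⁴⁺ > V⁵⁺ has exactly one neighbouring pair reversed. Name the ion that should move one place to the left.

Scanning neighbour by neighbour, only Y³⁺/Rb⁺ violates a trend: Y³⁺ and Rb⁺ share 36 electrons; the higher nuclear charge on Y (Z=39) contracts it more, so Y³⁺ < Rb⁺. That makes Rb⁺ the one sitting a position late relative to where it belongs.

Rb⁺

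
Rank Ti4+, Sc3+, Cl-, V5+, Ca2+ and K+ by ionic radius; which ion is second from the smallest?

Isoelectronic series (18 e⁻ each). Size is set by nuclear charge: more protons means a smaller ion. V5+ (Z=23), Ti4+ (Z=22), Sc3+ (Z=21), Ca2+ (Z=20), K+ (Z=19), Cl- (Z=17).
So the order is V5+ < Ti4+ < Sc3+ < Ca2+ < K+ < Cl-; the 2nd-smallest ion is Ti4+.

Ti4+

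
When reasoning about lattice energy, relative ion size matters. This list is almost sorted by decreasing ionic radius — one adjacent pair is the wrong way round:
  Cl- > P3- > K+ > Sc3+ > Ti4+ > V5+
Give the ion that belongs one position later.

Scanning neighbour by neighbour, only Cl-/P3- violates a trend: both have 18 electrons but Z(Cl)=17 > Z(P)=15, so Cl- should be the smaller of the two. That makes Cl- the one sitting a position early relative to where it belongs.

Cl-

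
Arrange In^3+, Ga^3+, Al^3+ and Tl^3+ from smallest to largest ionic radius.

Al^3+ < Ga^3+ < In^3+ < Tl^3+

All are in the same group with charge +3. Radius grows down the group as n (the outermost shell) increases.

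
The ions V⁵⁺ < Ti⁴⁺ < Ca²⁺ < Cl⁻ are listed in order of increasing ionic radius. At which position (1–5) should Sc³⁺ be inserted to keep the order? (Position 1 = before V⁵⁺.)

These species are isoelectronic with 18 electrons. The only difference is the number of protons: V⁵⁺ (Z=23), Ti⁴⁺ (Z=22), Sc³⁺ (Z=21), Ca²⁺ (Z=20), Cl⁻ (Z=17). The strongest nuclear pull (V⁵⁺) gives the smallest ion.
Putting Sc³⁺ in gives V⁵⁺ < Ti⁴⁺ < Sc³⁺ < Ca²⁺ < Cl⁻; it lands at slot 3.

3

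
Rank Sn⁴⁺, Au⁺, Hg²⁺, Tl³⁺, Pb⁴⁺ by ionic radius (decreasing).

Au⁺ > Hg²⁺ > Tl³⁺ > Pb⁴⁺ > Sn⁴⁺

Work out protons and electrons: Sn⁴⁺ (Z=50, 46 e⁻), Pb⁴⁺ (Z=82, 78 e⁻), Tl³⁺ (Z=81, 78 e⁻), Hg²⁺ (Z=80, 78 e⁻), Au⁺ (Z=79, 78 e⁻). Sn⁴⁺ < Pb⁴⁺ (same group, 1 shell fewer); Pb⁴⁺ < Tl³⁺ (both 78 e⁻, Z=82>81); Tl³⁺ < Hg²⁺ (both 78 e⁻, Z=81>80); Hg²⁺ < Au⁺ (isoelectronic, higher Z=80 is smaller).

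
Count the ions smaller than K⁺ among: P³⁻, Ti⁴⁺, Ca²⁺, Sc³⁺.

3

All of these have 18 electrons (isoelectronic). With the same electron cloud, the ion with the most protons pulls it in tightest. Nuclear charges: Ti⁴⁺ (Z=22), Sc³⁺ (Z=21), Ca²⁺ (Z=20), K⁺ (Z=19), P³⁻ (Z=15). Highest Z is smallest.
Placing each against K⁺: smaller — Ti⁴⁺, Sc³⁺, Ca²⁺; larger — P³⁻. That's 3.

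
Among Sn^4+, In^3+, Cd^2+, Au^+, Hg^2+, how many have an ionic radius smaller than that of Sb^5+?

0

Work out protons and electrons: Sb^5+: 46 e⁻, Z=51, Sn^4+: 46 e⁻, Z=50, In^3+: 46 e⁻, Z=49, Cd^2+: 46 e⁻, Z=48, Hg^2+: 78 e⁻, Z=80, Au^+: 78 e⁻, Z=79. Sb^5+ < Sn^4+ (both 46 e⁻, Z=51>50); Sn^4+ < In^3+ (both 46 e⁻, Z=50>49); In^3+ < Cd^2+ (isoelectronic, higher Z=49 is smaller); Cd^2+ < Hg^2+ (same group, 1 shell fewer); Hg^2+ < Au^+ (both 78 e⁻, Z=80>79).
Placing each against Sb^5+: smaller — none; larger — Sn^4+, In^3+, Cd^2+, Hg^2+, Au^+. That's 0.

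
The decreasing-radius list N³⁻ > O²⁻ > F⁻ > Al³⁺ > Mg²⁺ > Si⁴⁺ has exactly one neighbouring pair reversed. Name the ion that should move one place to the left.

Check each adjacent pair. Al³⁺ and Mg²⁺ are reversed: they are isoelectronic (10 e⁻) and Al has more protons than Mg (13 vs 12), making Al³⁺ smaller. No other neighbouring pair contradicts the periodic trends, so Mg²⁺ is the ion listed too late.

Mg²⁺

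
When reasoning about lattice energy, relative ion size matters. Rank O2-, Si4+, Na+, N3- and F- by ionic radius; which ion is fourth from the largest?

These species are isoelectronic with 10 electrons. The only difference is the number of protons: Si4+ (Z=14), Na+ (Z=11), F- (Z=9), O2- (Z=8), N3- (Z=7). The strongest nuclear pull (Si4+) gives the smallest ion.
Full ascending order: Si4+ < Na+ < F- < O2- < N3-. Counting from the largest, position 4 is Na+.

Na+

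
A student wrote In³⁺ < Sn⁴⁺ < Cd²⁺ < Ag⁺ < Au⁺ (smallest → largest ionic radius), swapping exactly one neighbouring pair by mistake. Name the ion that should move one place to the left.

Sn⁴⁺

Check each adjacent pair. In³⁺ and Sn⁴⁺ are reversed: they are isoelectronic (46 e⁻) and Sn has more protons than In (50 vs 49), making Sn⁴⁺ smaller. No other neighbouring pair contradicts the periodic trends, so Sn⁴⁺ is the ion listed too late.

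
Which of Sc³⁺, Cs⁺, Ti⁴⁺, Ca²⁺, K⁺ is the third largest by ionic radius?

Ca²⁺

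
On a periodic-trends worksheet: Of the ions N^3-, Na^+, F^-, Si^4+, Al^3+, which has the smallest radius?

These species are isoelectronic with 10 electrons. The only difference is the number of protons: Si^4+ (Z=14), Al^3+ (Z=13), Na^+ (Z=11), F^- (Z=9), N^3- (Z=7). The strongest nuclear pull (Si^4+) gives the smallest ion.

Si^4+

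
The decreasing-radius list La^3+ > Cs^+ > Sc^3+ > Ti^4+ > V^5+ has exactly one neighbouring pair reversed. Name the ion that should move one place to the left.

Check each adjacent pair. La^3+ and Cs^+ are reversed: both have 54 electrons but Z(La)=57 > Z(Cs)=55, so La^3+ should be the smaller of the two. No other neighbouring pair contradicts the periodic trends, so Cs^+ is the ion listed too late.

Cs^+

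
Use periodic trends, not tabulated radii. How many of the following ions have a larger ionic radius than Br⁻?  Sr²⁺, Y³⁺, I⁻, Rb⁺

Tabulating Z and e⁻: Y³⁺: 36 e⁻, Z=39, Sr²⁺: 36 e⁻, Z=38, Rb⁺: 36 e⁻, Z=37, Br⁻: 36 e⁻, Z=35, I⁻: 54 e⁻, Z=53. Y³⁺ < Sr²⁺ (both 36 e⁻, Z=39>38); Sr²⁺ < Rb⁺ (both 36 e⁻, Z=38>37); Rb⁺ < Br⁻ (both 36 e⁻, Z=37>35); Br⁻ < I⁻ (same group, 1 shell fewer).
Placing each against Br⁻: smaller — Y³⁺, Sr²⁺, Rb⁺; larger — I⁻. So 1 is larger.

1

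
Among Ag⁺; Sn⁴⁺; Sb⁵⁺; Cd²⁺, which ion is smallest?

These species are isoelectronic with 46 electrons. The only difference is the number of protons: Sb⁵⁺ (Z=51), Sn⁴⁺ (Z=50), Cd²⁺ (Z=48), Ag⁺ (Z=47). The strongest nuclear pull (Sb⁵⁺) gives the smallest ion.

Sb⁵⁺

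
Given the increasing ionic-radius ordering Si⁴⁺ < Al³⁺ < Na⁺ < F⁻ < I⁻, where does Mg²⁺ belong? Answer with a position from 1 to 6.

Tabulating Z and e⁻: Si⁴⁺: 10 e⁻, Z=14, Al³⁺: 10 e⁻, Z=13, Mg²⁺: 10 e⁻, Z=12, Na⁺: 10 e⁻, Z=11, F⁻: 10 e⁻, Z=9, I⁻: 54 e⁻, Z=53. Si⁴⁺ < Al³⁺ (isoelectronic, higher Z=14 is smaller); Al³⁺ < Mg²⁺ (isoelectronic, higher Z=13 is smaller); Mg²⁺ < Na⁺ (isoelectronic, higher Z=12 is smaller); Na⁺ < F⁻ (both 10 e⁻, Z=11>9); F⁻ < I⁻ (same group, period 2 vs 5).
Putting Mg²⁺ in gives Si⁴⁺ < Al³⁺ < Mg²⁺ < Na⁺ < F⁻ < I⁻; it lands at slot 3.

3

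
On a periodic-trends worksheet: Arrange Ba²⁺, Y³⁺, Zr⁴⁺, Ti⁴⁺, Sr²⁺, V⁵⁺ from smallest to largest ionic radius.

V⁵⁺ has 18 e⁻ (Z=23), Ti⁴⁺ has 18 e⁻ (Z=22), Zr⁴⁺ has 36 e⁻ (Z=40), Y³⁺ has 36 e⁻ (Z=39), Sr²⁺ has 36 e⁻ (Z=38), Ba²⁺ has 54 e⁻ (Z=56). V⁵⁺ < Ti⁴⁺ (both 18 e⁻, Z=23>22); Ti⁴⁺ < Zr⁴⁺ (same group, period 4 vs 5); Zr⁴⁺ < Y³⁺ (both 36 e⁻, Z=40>39); Y³⁺ < Sr²⁺ (isoelectronic, higher Z=39 is smaller); Sr²⁺ < Ba²⁺ (same group, 1 shell fewer).

V⁵⁺ < Ti⁴⁺ < Zr⁴⁺ < Y³⁺ < Sr²⁺ < Ba²⁺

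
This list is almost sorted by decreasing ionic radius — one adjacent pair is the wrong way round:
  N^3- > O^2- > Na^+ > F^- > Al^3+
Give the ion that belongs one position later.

Na^+

Compare adjacent ions: both have 10 electrons but Z(Na)=11 > Z(F)=9, so Na^+ should be the smaller of the two — yet in this decreasing list Na^+ sits before F^-. Nothing else is reversed, so Na^+ should move one place to the right.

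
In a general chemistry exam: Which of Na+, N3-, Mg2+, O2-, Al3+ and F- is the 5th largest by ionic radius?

Mg2+

All of these have 10 electrons (isoelectronic). With the same electron cloud, the ion with the most protons pulls it in tightest. Nuclear charges: Al3+ (Z=13), Mg2+ (Z=12), Na+ (Z=11), F- (Z=9), O2- (Z=8), N3- (Z=7). Highest Z is smallest.
That gives Al3+ < Mg2+ < Na+ < F- < O2- < N3-. From the largest end, number 5 is Mg2+.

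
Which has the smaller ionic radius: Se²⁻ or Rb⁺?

Rb⁺

All of these have 36 electrons (isoelectronic). With the same electron cloud, the ion with the most protons pulls it in tightest. Nuclear charges: Rb⁺ (Z=37), Se²⁻ (Z=34). Highest Z is smallest.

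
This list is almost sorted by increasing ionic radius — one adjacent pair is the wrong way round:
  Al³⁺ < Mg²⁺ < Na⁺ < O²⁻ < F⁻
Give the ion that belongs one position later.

Compare adjacent ions: they are isoelectronic (10 e⁻) and F has more protons than O (9 vs 8), making F⁻ smaller — yet in this increasing list O²⁻ sits before F⁻. Nothing else is reversed, so O²⁻ should move one place to the right.

O²⁻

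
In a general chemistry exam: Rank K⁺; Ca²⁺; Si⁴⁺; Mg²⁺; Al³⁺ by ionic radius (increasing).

Electron counts and nuclear charges: Si⁴⁺ has 10 e⁻ (Z=14), Al³⁺ has 10 e⁻ (Z=13), Mg²⁺ has 10 e⁻ (Z=12), Ca²⁺ has 18 e⁻ (Z=20), K⁺ has 18 e⁻ (Z=19). Si⁴⁺ < Al³⁺ (isoelectronic, higher Z=14 is smaller); Al³⁺ < Mg²⁺ (both 10 e⁻, Z=13>12); Mg²⁺ < Ca²⁺ (same group, period 3 vs 4); Ca²⁺ < K⁺ (isoelectronic, higher Z=20 is smaller).

Si⁴⁺ < Al³⁺ < Mg²⁺ < Ca²⁺ < K⁺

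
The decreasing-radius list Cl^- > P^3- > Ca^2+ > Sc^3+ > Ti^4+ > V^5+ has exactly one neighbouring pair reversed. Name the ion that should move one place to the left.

P^3-

Compare adjacent ions: Cl^- and P^3- share 18 electrons; the higher nuclear charge on Cl (Z=17) contracts it more, so Cl^- < P^3- — yet in this decreasing list Cl^- sits before P^3-. Nothing else is reversed, so P^3- should move one place to the left.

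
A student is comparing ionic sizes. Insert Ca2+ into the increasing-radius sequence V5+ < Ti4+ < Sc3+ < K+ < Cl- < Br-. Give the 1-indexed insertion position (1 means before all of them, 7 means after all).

Electron counts and nuclear charges: V5+ has 18 e⁻ (Z=23), Ti4+ has 18 e⁻ (Z=22), Sc3+ has 18 e⁻ (Z=21), Ca2+ has 18 e⁻ (Z=20), K+ has 18 e⁻ (Z=19), Cl- has 18 e⁻ (Z=17), Br- has 36 e⁻ (Z=35). V5+ < Ti4+ (isoelectronic, higher Z=23 is smaller); Ti4+ < Sc3+ (isoelectronic, higher Z=22 is smaller); Sc3+ < Ca2+ (both 18 e⁻, Z=21>20); Ca2+ < K+ (isoelectronic, higher Z=20 is smaller); K+ < Cl- (isoelectronic, higher Z=19 is smaller); Cl- < Br- (same group, period 3 vs 4).
The complete sequence is V5+ < Ti4+ < Sc3+ < Ca2+ < K+ < Cl- < Br-. Ca2+ sits at position 4.

4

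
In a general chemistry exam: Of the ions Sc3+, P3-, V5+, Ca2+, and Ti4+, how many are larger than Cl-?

1

Each ion has 18 electrons. The ranking follows nuclear charge in reverse — greater Z gives a smaller radius. V5+ (Z=23), Ti4+ (Z=22), Sc3+ (Z=21), Ca2+ (Z=20), Cl- (Z=17), P3- (Z=15).
Placing each against Cl-: smaller — V5+, Ti4+, Sc3+, Ca2+; larger — P3-. Count: 1.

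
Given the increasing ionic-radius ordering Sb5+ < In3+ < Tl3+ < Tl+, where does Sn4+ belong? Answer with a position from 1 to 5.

2

Sb5+ has 46 e⁻ (Z=51), Sn4+ has 46 e⁻ (Z=50), In3+ has 46 e⁻ (Z=49), Tl3+ has 78 e⁻ (Z=81), Tl+ has 80 e⁻ (Z=81). Sb5+ < Sn4+ (isoelectronic, higher Z=51 is smaller); Sn4+ < In3+ (isoelectronic, higher Z=50 is smaller); In3+ < Tl3+ (same group, period 5 vs 6); Tl3+ < Tl+ (same element, +3 vs +1).
The complete sequence is Sb5+ < Sn4+ < In3+ < Tl3+ < Tl+. Sn4+ sits at position 2.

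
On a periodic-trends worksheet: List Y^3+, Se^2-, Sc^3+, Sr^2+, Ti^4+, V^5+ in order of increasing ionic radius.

V^5+ < Ti^4+ < Sc^3+ < Y^3+ < Sr^2+ < Se^2-

Work out protons and electrons: V^5+ (Z=23, 18 e⁻), Ti^4+ (Z=22, 18 e⁻), Sc^3+ (Z=21, 18 e⁻), Y^3+ (Z=39, 36 e⁻), Sr^2+ (Z=38, 36 e⁻), Se^2- (Z=34, 36 e⁻). V^5+ < Ti^4+ (both 18 e⁻, Z=23>22); Ti^4+ < Sc^3+ (isoelectronic, higher Z=22 is smaller); Sc^3+ < Y^3+ (same group, 1 shell fewer); Y^3+ < Sr^2+ (isoelectronic, higher Z=39 is smaller); Sr^2+ < Se^2- (both 36 e⁻, Z=38>34).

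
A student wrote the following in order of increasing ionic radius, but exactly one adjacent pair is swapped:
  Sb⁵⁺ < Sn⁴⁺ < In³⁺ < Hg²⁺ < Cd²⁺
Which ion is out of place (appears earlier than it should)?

Scanning neighbour by neighbour, only Hg²⁺/Cd²⁺ violates a trend: same group and charge — period 5 sits above period 6, so Cd²⁺ is smaller. That makes Hg²⁺ the one sitting a position early relative to where it belongs.

Hg²⁺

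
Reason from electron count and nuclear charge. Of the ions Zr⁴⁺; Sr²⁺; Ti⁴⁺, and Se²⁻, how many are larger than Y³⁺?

2

Electron counts and nuclear charges: Ti⁴⁺: 18 e⁻, Z=22, Zr⁴⁺: 36 e⁻, Z=40, Y³⁺: 36 e⁻, Z=39, Sr²⁺: 36 e⁻, Z=38, Se²⁻: 36 e⁻, Z=34. Ti⁴⁺ < Zr⁴⁺ (same group, 1 shell fewer); Zr⁴⁺ < Y³⁺ (both 36 e⁻, Z=40>39); Y³⁺ < Sr²⁺ (isoelectronic, higher Z=39 is smaller); Sr²⁺ < Se²⁻ (both 36 e⁻, Z=38>34).
Overall: Ti⁴⁺ < Zr⁴⁺ < Y³⁺ < Sr²⁺ < Se²⁻. Y³⁺ has 2 below it and 2 above. That's 2.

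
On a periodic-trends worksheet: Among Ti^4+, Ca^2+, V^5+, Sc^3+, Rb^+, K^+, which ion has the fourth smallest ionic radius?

V^5+: 18 e⁻, Z=23, Ti^4+: 18 e⁻, Z=22, Sc^3+: 18 e⁻, Z=21, Ca^2+: 18 e⁻, Z=20, K^+: 18 e⁻, Z=19, Rb^+: 36 e⁻, Z=37. V^5+ < Ti^4+ (isoelectronic, higher Z=23 is smaller); Ti^4+ < Sc^3+ (isoelectronic, higher Z=22 is smaller); Sc^3+ < Ca^2+ (isoelectronic, higher Z=21 is smaller); Ca^2+ < K^+ (isoelectronic, higher Z=20 is smaller); K^+ < Rb^+ (same group, period 4 vs 5).
Full ascending order: V^5+ < Ti^4+ < Sc^3+ < Ca^2+ < K^+ < Rb^+. Counting from the smallest, position 4 is Ca^2+.

Ca^2+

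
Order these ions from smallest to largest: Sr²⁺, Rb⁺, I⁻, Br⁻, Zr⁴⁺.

Zr⁴⁺: 36 e⁻, Z=40, Sr²⁺: 36 e⁻, Z=38, Rb⁺: 36 e⁻, Z=37, Br⁻: 36 e⁻, Z=35, I⁻: 54 e⁻, Z=53. Zr⁴⁺ < Sr²⁺ (isoelectronic, higher Z=40 is smaller); Sr²⁺ < Rb⁺ (both 36 e⁻, Z=38>37); Rb⁺ < Br⁻ (isoelectronic, higher Z=37 is smaller); Br⁻ < I⁻ (same group, 1 shell fewer).

Zr⁴⁺ < Sr²⁺ < Rb⁺ < Br⁻ < I⁻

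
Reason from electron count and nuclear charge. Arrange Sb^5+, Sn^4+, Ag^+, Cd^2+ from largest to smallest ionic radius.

Ag^+ > Cd^2+ > Sn^4+ > Sb^5+

Isoelectronic series (46 e⁻ each). Size is set by nuclear charge: more protons means a smaller ion. Sb^5+ (Z=51), Sn^4+ (Z=50), Cd^2+ (Z=48), Ag^+ (Z=47).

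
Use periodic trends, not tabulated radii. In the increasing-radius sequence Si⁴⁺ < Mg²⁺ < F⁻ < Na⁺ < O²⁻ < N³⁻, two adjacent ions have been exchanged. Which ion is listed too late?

Check each adjacent pair. F⁻ and Na⁺ are reversed: both have 10 electrons but Z(Na)=11 > Z(F)=9, so Na⁺ should be the smaller of the two. No other neighbouring pair contradicts the periodic trends, so Na⁺ is the ion listed too late.

Na⁺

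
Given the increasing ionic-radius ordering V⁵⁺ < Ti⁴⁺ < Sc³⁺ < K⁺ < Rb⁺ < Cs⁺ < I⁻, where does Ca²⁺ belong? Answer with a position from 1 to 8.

4

First list Z and electron count for each: V⁵⁺: 18 e⁻, Z=23, Ti⁴⁺: 18 e⁻, Z=22, Sc³⁺: 18 e⁻, Z=21, Ca²⁺: 18 e⁻, Z=20, K⁺: 18 e⁻, Z=19, Rb⁺: 36 e⁻, Z=37, Cs⁺: 54 e⁻, Z=55, I⁻: 54 e⁻, Z=53. V⁵⁺ < Ti⁴⁺ (both 18 e⁻, Z=23>22); Ti⁴⁺ < Sc³⁺ (both 18 e⁻, Z=22>21); Sc³⁺ < Ca²⁺ (isoelectronic, higher Z=21 is smaller); Ca²⁺ < K⁺ (isoelectronic, higher Z=20 is smaller); K⁺ < Rb⁺ (same group, period 4 vs 5); Rb⁺ < Cs⁺ (same group, 1 shell fewer); Cs⁺ < I⁻ (both 54 e⁻, Z=55>53).
The complete sequence is V⁵⁺ < Ti⁴⁺ < Sc³⁺ < Ca²⁺ < K⁺ < Rb⁺ < Cs⁺ < I⁻. Ca²⁺ sits at position 4.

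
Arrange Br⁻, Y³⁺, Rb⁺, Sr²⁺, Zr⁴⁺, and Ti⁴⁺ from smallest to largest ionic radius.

Tabulating Z and e⁻: Ti⁴⁺ (Z=22, 18 e⁻), Zr⁴⁺ (Z=40, 36 e⁻), Y³⁺ (Z=39, 36 e⁻), Sr²⁺ (Z=38, 36 e⁻), Rb⁺ (Z=37, 36 e⁻), Br⁻ (Z=35, 36 e⁻). Ti⁴⁺ < Zr⁴⁺ (same group, period 4 vs 5); Zr⁴⁺ < Y³⁺ (both 36 e⁻, Z=40>39); Y³⁺ < Sr²⁺ (both 36 e⁻, Z=39>38); Sr²⁺ < Rb⁺ (both 36 e⁻, Z=38>37); Rb⁺ < Br⁻ (both 36 e⁻, Z=37>35).

Ti⁴⁺ < Zr⁴⁺ < Y³⁺ < Sr²⁺ < Rb⁺ < Br⁻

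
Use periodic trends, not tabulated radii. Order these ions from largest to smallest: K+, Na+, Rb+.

Rb+ > K+ > Na+

These ions sit in one column with identical charge. Each step down the periodic table adds a principal shell, increasing the radius.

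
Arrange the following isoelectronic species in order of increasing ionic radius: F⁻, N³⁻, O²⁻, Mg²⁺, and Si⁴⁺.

Si⁴⁺ < Mg²⁺ < F⁻ < O²⁻ < N³⁻

Isoelectronic series (10 e⁻ each). Size is set by nuclear charge: more protons means a smaller ion. Si⁴⁺ (Z=14), Mg²⁺ (Z=12), F⁻ (Z=9), O²⁻ (Z=8), N³⁻ (Z=7).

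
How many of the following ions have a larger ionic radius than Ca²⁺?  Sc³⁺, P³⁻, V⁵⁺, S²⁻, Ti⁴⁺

2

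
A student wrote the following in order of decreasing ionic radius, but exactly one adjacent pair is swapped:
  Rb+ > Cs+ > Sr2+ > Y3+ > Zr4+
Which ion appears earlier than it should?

Scanning neighbour by neighbour, only Rb+/Cs+ violates a trend: both in group 1 with the same charge; Rb+ (period 5) has the smaller radius. That makes Rb+ the one sitting a position early relative to where it belongs.

Rb+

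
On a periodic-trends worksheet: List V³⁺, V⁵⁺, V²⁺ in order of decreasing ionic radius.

V²⁺ > V³⁺ > V⁵⁺

These are all V ions. Removing more electrons (higher positive charge) pulls the remaining electrons in closer, so V⁵⁺ is smallest and V²⁺ is largest.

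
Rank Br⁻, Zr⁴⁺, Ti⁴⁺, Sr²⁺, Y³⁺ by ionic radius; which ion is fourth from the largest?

Zr⁴⁺

Tabulating Z and e⁻: Ti⁴⁺ (Z=22, 18 e⁻), Zr⁴⁺ (Z=40, 36 e⁻), Y³⁺ (Z=39, 36 e⁻), Sr²⁺ (Z=38, 36 e⁻), Br⁻ (Z=35, 36 e⁻). Ti⁴⁺ < Zr⁴⁺ (same group, 1 shell fewer); Zr⁴⁺ < Y³⁺ (isoelectronic, higher Z=40 is smaller); Y³⁺ < Sr²⁺ (both 36 e⁻, Z=39>38); Sr²⁺ < Br⁻ (both 36 e⁻, Z=38>35).
So the order is Ti⁴⁺ < Zr⁴⁺ < Y³⁺ < Sr²⁺ < Br⁻; the 4th-largest ion is Zr⁴⁺.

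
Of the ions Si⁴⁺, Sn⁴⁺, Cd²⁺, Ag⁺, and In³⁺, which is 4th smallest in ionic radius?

Work out protons and electrons: Si⁴⁺: 10 e⁻, Z=14, Sn⁴⁺: 46 e⁻, Z=50, In³⁺: 46 e⁻, Z=49, Cd²⁺: 46 e⁻, Z=48, Ag⁺: 46 e⁻, Z=47. Si⁴⁺ < Sn⁴⁺ (same group, period 3 vs 5); Sn⁴⁺ < In³⁺ (both 46 e⁻, Z=50>49); In³⁺ < Cd²⁺ (isoelectronic, higher Z=49 is smaller); Cd²⁺ < Ag⁺ (both 46 e⁻, Z=48>47).
Full ascending order: Si⁴⁺ < Sn⁴⁺ < In³⁺ < Cd²⁺ < Ag⁺. Counting from the smallest, position 4 is Cd²⁺.

Cd²⁺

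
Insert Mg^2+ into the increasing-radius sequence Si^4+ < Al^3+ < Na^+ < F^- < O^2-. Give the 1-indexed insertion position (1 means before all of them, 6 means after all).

3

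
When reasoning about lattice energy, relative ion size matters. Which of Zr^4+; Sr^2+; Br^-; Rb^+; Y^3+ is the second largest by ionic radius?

Rb^+

These species are isoelectronic with 36 electrons. The only difference is the number of protons: Zr^4+ (Z=40), Y^3+ (Z=39), Sr^2+ (Z=38), Rb^+ (Z=37), Br^- (Z=35). The strongest nuclear pull (Zr^4+) gives the smallest ion.
Full ascending order: Zr^4+ < Y^3+ < Sr^2+ < Rb^+ < Br^-. Counting from the largest, position 2 is Rb^+.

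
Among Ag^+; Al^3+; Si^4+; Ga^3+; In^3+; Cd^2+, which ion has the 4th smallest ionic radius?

First list Z and electron count for each: Si^4+: 10 e⁻, Z=14, Al^3+: 10 e⁻, Z=13, Ga^3+: 28 e⁻, Z=31, In^3+: 46 e⁻, Z=49, Cd^2+: 46 e⁻, Z=48, Ag^+: 46 e⁻, Z=47. Si^4+ < Al^3+ (isoelectronic, higher Z=14 is smaller); Al^3+ < Ga^3+ (same group, period 3 vs 4); Ga^3+ < In^3+ (same group, period 4 vs 5); In^3+ < Cd^2+ (both 46 e⁻, Z=49>48); Cd^2+ < Ag^+ (both 46 e⁻, Z=48>47).
That gives Si^4+ < Al^3+ < Ga^3+ < In^3+ < Cd^2+ < Ag^+. From the smallest end, number 4 is In^3+.

In^3+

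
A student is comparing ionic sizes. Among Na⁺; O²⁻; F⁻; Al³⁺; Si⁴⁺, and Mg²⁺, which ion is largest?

O²⁻

Each ion has 10 electrons. The ranking follows nuclear charge in reverse — greater Z gives a smaller radius. Si⁴⁺ (Z=14), Al³⁺ (Z=13), Mg²⁺ (Z=12), Na⁺ (Z=11), F⁻ (Z=9), O²⁻ (Z=8).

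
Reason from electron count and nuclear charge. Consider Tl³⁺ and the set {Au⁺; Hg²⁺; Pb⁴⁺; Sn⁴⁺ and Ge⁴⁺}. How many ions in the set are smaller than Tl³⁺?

3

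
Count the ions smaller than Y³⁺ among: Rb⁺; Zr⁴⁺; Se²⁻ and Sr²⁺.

1

Each ion has 36 electrons. The ranking follows nuclear charge in reverse — greater Z gives a smaller radius. Zr⁴⁺ (Z=40), Y³⁺ (Z=39), Sr²⁺ (Z=38), Rb⁺ (Z=37), Se²⁻ (Z=34).
Ordering all of them (including Y³⁺) by radius gives Zr⁴⁺ < Y³⁺ < Sr²⁺ < Rb⁺ < Se²⁻. Count: 1.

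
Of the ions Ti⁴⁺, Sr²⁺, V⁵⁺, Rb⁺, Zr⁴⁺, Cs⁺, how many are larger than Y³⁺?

3

Electron counts and nuclear charges: V⁵⁺ (Z=23, 18 e⁻), Ti⁴⁺ (Z=22, 18 e⁻), Zr⁴⁺ (Z=40, 36 e⁻), Y³⁺ (Z=39, 36 e⁻), Sr²⁺ (Z=38, 36 e⁻), Rb⁺ (Z=37, 36 e⁻), Cs⁺ (Z=55, 54 e⁻). V⁵⁺ < Ti⁴⁺ (isoelectronic, higher Z=23 is smaller); Ti⁴⁺ < Zr⁴⁺ (same group, period 4 vs 5); Zr⁴⁺ < Y³⁺ (isoelectronic, higher Z=40 is smaller); Y³⁺ < Sr²⁺ (isoelectronic, higher Z=39 is smaller); Sr²⁺ < Rb⁺ (isoelectronic, higher Z=38 is smaller); Rb⁺ < Cs⁺ (same group, 1 shell fewer).
Placing each against Y³⁺: smaller — V⁵⁺, Ti⁴⁺, Zr⁴⁺; larger — Sr²⁺, Rb⁺, Cs⁺. Count: 3.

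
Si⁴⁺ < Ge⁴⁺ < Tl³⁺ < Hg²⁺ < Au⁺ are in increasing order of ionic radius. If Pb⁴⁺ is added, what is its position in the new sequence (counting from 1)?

Electron counts and nuclear charges: Si⁴⁺ (Z=14, 10 e⁻), Ge⁴⁺ (Z=32, 28 e⁻), Pb⁴⁺ (Z=82, 78 e⁻), Tl³⁺ (Z=81, 78 e⁻), Hg²⁺ (Z=80, 78 e⁻), Au⁺ (Z=79, 78 e⁻). Si⁴⁺ < Ge⁴⁺ (same group, period 3 vs 4); Ge⁴⁺ < Pb⁴⁺ (same group, period 4 vs 6); Pb⁴⁺ < Tl³⁺ (both 78 e⁻, Z=82>81); Tl³⁺ < Hg²⁺ (isoelectronic, higher Z=81 is smaller); Hg²⁺ < Au⁺ (isoelectronic, higher Z=80 is smaller).
Putting Pb⁴⁺ in gives Si⁴⁺ < Ge⁴⁺ < Pb⁴⁺ < Tl³⁺ < Hg²⁺ < Au⁺; it lands at slot 3.

3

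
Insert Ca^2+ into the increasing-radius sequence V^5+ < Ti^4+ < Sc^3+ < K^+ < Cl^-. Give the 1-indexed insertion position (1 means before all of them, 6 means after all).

4

Each ion has 18 electrons. The ranking follows nuclear charge in reverse — greater Z gives a smaller radius. V^5+ (Z=23), Ti^4+ (Z=22), Sc^3+ (Z=21), Ca^2+ (Z=20), K^+ (Z=19), Cl^- (Z=17).
Merged order: V^5+ < Ti^4+ < Sc^3+ < Ca^2+ < K^+ < Cl^- — Ca^2+ is number 4.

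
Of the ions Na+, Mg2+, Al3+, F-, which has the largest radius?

F-

These species are isoelectronic with 10 electrons. The only difference is the number of protons: Al3+ (Z=13), Mg2+ (Z=12), Na+ (Z=11), F- (Z=9). The strongest nuclear pull (Al3+) gives the smallest ion.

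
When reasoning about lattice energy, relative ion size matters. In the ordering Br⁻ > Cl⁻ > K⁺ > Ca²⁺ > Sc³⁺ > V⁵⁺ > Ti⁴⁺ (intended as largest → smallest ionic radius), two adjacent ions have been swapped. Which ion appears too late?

Scanning neighbour by neighbour, only V⁵⁺/Ti⁴⁺ violates a trend: they are isoelectronic (18 e⁻) and V has more protons than Ti (23 vs 22), making V⁵⁺ smaller. That makes Ti⁴⁺ the one sitting a position late relative to where it belongs.

Ti⁴⁺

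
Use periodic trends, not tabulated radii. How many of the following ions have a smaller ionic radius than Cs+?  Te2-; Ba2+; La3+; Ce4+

All of these have 54 electrons (isoelectronic). With the same electron cloud, the ion with the most protons pulls it in tightest. Nuclear charges: Ce4+ (Z=58), La3+ (Z=57), Ba2+ (Z=56), Cs+ (Z=55), Te2- (Z=52). Highest Z is smallest.
Placing each against Cs+: smaller — Ce4+, La3+, Ba2+; larger — Te2-. So 3 are smaller.

3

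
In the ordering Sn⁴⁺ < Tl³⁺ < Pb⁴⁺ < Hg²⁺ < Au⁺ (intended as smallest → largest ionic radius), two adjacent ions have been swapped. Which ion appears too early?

Tl³⁺

Compare adjacent ions: Pb⁴⁺ and Tl³⁺ share 78 electrons; the higher nuclear charge on Pb (Z=82) contracts it more, so Pb⁴⁺ < Tl³⁺ — yet in this increasing list Tl³⁺ sits before Pb⁴⁺. Nothing else is reversed, so Tl³⁺ should move one place to the right.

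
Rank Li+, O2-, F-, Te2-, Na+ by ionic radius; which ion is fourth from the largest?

Na+

Li+ (Z=3, 2 e⁻), Na+ (Z=11, 10 e⁻), F- (Z=9, 10 e⁻), O2- (Z=8, 10 e⁻), Te2- (Z=52, 54 e⁻). Li+ < Na+ (same group, 1 shell fewer); Na+ < F- (isoelectronic, higher Z=11 is smaller); F- < O2- (isoelectronic, higher Z=9 is smaller); O2- < Te2- (same group, 3 shells fewer).
That gives Li+ < Na+ < F- < O2- < Te2-. From the largest end, number 4 is Na+.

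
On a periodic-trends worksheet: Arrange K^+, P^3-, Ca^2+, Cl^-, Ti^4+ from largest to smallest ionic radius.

Isoelectronic series (18 e⁻ each). Size is set by nuclear charge: more protons means a smaller ion. Ti^4+ (Z=22), Ca^2+ (Z=20), K^+ (Z=19), Cl^- (Z=17), P^3- (Z=15).

P^3- > Cl^- > K^+ > Ca^2+ > Ti^4+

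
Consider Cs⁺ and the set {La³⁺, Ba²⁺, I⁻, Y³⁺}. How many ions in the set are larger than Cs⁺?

Work out protons and electrons: Y³⁺ (Z=39, 36 e⁻), La³⁺ (Z=57, 54 e⁻), Ba²⁺ (Z=56, 54 e⁻), Cs⁺ (Z=55, 54 e⁻), I⁻ (Z=53, 54 e⁻). Y³⁺ < La³⁺ (same group, 1 shell fewer); La³⁺ < Ba²⁺ (isoelectronic, higher Z=57 is smaller); Ba²⁺ < Cs⁺ (both 54 e⁻, Z=56>55); Cs⁺ < I⁻ (isoelectronic, higher Z=55 is smaller).
Ordering all of them (including Cs⁺) by radius gives Y³⁺ < La³⁺ < Ba²⁺ < Cs⁺ < I⁻. Count: 1.

1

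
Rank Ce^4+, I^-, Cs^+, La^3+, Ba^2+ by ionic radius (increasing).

Ce^4+ < La^3+ < Ba^2+ < Cs^+ < I^-

Each ion has 54 electrons. The ranking follows nuclear charge in reverse — greater Z gives a smaller radius. Ce^4+ (Z=58), La^3+ (Z=57), Ba^2+ (Z=56), Cs^+ (Z=55), I^- (Z=53).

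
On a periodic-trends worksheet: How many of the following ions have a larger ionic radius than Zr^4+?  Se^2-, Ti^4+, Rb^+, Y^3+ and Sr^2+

4

Electron counts and nuclear charges: Ti^4+ has 18 e⁻ (Z=22), Zr^4+ has 36 e⁻ (Z=40), Y^3+ has 36 e⁻ (Z=39), Sr^2+ has 36 e⁻ (Z=38), Rb^+ has 36 e⁻ (Z=37), Se^2- has 36 e⁻ (Z=34). Ti^4+ < Zr^4+ (same group, 1 shell fewer); Zr^4+ < Y^3+ (both 36 e⁻, Z=40>39); Y^3+ < Sr^2+ (isoelectronic, higher Z=39 is smaller); Sr^2+ < Rb^+ (both 36 e⁻, Z=38>37); Rb^+ < Se^2- (isoelectronic, higher Z=37 is smaller).
Overall: Ti^4+ < Zr^4+ < Y^3+ < Sr^2+ < Rb^+ < Se^2-. Zr^4+ has 1 below it and 4 above. Count: 4.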